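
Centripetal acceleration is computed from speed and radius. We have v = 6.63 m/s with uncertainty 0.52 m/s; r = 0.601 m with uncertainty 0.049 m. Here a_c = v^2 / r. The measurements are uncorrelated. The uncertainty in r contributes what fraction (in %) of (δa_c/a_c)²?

21.3%

(δa_c/a_c)² = (2·δv/v)² + (-1·δr/r)²
  v term: (2×0.0784)² = 0.0246
  r term: (-1×0.0815)² = 0.00665
Total = 0.0313. Share from r = 0.00665/0.0313 = 0.213.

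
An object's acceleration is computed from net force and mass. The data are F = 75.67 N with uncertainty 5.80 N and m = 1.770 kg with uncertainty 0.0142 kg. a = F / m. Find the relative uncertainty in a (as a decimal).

0.0771

Relative error in a monomial: (δa/a)² = Σ (nᵢ · δxᵢ/xᵢ)².
  (1·δF/F)² = (1×0.0766)² = 0.00588;  (-1·δm/m)² = (-1×0.00802)² = 6.44e-05
δa/a = √(0.00594) = 0.0771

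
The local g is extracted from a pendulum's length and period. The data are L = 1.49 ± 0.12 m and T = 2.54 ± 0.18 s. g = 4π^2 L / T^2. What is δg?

1.49 m/s^2

For a monomial g ∝ L, T^-2, fractional errors add in quadrature:
  (1·δL/L)² = (1×0.0805)² = 0.00649;  (-2·δT/T)² = (-2×0.0709)² = 0.0201
δg/g = √(0.0266) = 0.163
g = 9.12 m/s^2, so δg = 0.163 × 9.12 = 1.49 m/s^2.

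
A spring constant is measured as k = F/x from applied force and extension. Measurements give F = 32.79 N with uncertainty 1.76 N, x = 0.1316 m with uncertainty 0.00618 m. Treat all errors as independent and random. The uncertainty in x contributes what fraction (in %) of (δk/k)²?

43.4%

(δk/k)² = (1·δF/F)² + (-1·δx/x)²
  F term: (1×0.0537)² = 0.00288
  x term: (-1×0.0470)² = 0.00221
Total = 0.00509. Share from x = 0.00221/0.00509 = 0.434.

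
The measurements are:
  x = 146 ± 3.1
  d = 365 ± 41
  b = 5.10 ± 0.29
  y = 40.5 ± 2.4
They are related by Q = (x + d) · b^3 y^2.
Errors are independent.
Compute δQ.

2.48e+07

Let u = x + d = 511. δu = √(δx² + δd²) = √(9.61 + 1680) = 41.1, so δu/u = 0.0805.
Q is then a monomial in u, b, y:
δQ/Q = √((δu/u)² + (3·δb/b)² + (2·δy/y)²) = √(0.00647 + 0.0291 + 0.0140) = 0.223
Q = 1.11e+08, so δQ = 0.223 × 1.11e+08 = 2.48e+07.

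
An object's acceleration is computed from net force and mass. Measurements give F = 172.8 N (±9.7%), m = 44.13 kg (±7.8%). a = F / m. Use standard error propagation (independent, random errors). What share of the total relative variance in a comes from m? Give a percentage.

39.3%

(δa/a)² = (1·δF/F)² + (-1·δm/m)²
  F term: (1×0.0970)² = 0.00941
  m term: (-1×0.0780)² = 0.00608
Total = 0.0155. Share from m = 0.00608/0.0155 = 0.393.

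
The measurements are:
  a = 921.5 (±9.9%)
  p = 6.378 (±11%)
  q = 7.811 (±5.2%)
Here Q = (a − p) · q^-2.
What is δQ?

2.16

Let u = a − p = 915.1. δu = √(δa² + δp²) = √(8320 + 0.492) = 91.2, so δu/u = 0.0997.
Q is then a monomial in u, q:
δQ/Q = √((δu/u)² + (-2·δq/q)²) = √(0.00994 + 0.0108) = 0.144
Q = 15.00, so δQ = 0.144 × 15.00 = 2.16.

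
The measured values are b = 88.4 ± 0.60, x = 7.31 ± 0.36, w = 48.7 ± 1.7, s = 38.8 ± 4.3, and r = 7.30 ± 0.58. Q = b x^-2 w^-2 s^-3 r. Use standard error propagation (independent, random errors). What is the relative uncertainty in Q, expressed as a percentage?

36.3%

Products/powers → add relative errors in quadrature, weighted by exponent:
  (1·δb/b)² = (1×0.00679)² = 4.61e-05;  (-2·δx/x)² = (-2×0.0492)² = 0.00970;  (-2·δw/w)² = (-2×0.0349)² = 0.00487;  (-3·δs/s)² = (-3×0.111)² = 0.111;  (1·δr/r)² = (1×0.0795)² = 0.00631
δQ/Q = √(0.131) = 0.363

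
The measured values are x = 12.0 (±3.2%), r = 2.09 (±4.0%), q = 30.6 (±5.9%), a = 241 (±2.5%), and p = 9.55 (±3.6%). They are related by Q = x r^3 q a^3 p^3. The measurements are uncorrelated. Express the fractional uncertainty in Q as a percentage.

Each factor contributes (exponent × relative error)² to (δQ/Q)²:
  (1·δx/x)² = (1×0.0320)² = 0.00102;  (3·δr/r)² = (3×0.0400)² = 0.0144;  (1·δq/q)² = (1×0.0590)² = 0.00348;  (3·δa/a)² = (3×0.0250)² = 0.00563;  (3·δp/p)² = (3×0.0360)² = 0.0117
δQ/Q = √(0.0362) = 0.190

19.0%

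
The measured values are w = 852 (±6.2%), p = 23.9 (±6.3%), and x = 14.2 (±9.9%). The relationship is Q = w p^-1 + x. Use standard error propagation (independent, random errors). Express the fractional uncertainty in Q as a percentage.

Let h = w·p^-1 = 35.6. δh/h = √((1·δw/w)² + (-1·δp/p)²) = √(0.00384 + 0.00397) = 0.0884, so δh = 3.15.
Q = h + x: δQ = √(δh² + δx²) = √(9.93 + 1.98) = 3.45
Q = 49.8, so δQ/Q = 3.45/49.8 = 0.0692.

6.92%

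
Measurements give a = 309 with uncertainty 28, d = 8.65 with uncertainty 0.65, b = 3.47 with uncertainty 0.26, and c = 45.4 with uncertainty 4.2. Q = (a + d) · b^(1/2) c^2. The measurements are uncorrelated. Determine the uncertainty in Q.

Let u = a + d = 318. δu = √(δa² + δd²) = √(784 + 0.423) = 28.0, so δu/u = 0.0882.
Q is then a monomial in u, b, c:
δQ/Q = √((δu/u)² + (½·δb/b)² + (2·δc/c)²) = √(0.00777 + 0.00140 + 0.0342) = 0.208
Q = 1.22e+06, so δQ = 0.208 × 1.22e+06 = 2.54e+05.

2.54e+05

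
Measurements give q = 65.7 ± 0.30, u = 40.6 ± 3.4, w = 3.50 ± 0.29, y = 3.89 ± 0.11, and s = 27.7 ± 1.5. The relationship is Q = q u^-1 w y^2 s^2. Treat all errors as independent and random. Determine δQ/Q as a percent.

17.0%

For a monomial Q ∝ q, u^-1, w, y^2, s^2, fractional errors add in quadrature:
  (1·δq/q)² = (1×0.00457)² = 2.09e-05;  (-1·δu/u)² = (-1×0.0837)² = 0.00701;  (1·δw/w)² = (1×0.0829)² = 0.00687;  (2·δy/y)² = (2×0.0283)² = 0.00320;  (2·δs/s)² = (2×0.0542)² = 0.0117
δQ/Q = √(0.0288) = 0.170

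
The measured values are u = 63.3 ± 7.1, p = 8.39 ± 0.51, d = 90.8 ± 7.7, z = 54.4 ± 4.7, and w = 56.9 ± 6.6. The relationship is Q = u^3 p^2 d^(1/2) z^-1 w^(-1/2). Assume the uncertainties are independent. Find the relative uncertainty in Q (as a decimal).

Since Q is a product/quotient, work with relative uncertainties:
  (3·δu/u)² = (3×0.112)² = 0.113;  (2·δp/p)² = (2×0.0608)² = 0.0148;  (½·δd/d)² = (0.5×0.0848)² = 0.00180;  (-1·δz/z)² = (-1×0.0864)² = 0.00746;  (−½·δw/w)² = (-0.5×0.116)² = 0.00336
δQ/Q = √(0.141) = 0.375

0.375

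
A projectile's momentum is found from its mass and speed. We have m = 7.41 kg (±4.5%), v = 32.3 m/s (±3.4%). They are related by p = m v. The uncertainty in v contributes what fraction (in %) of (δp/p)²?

36.3%

(δp/p)² = (1·δm/m)² + (1·δv/v)²
  m term: (1×0.0450)² = 0.00202
  v term: (1×0.0340)² = 0.00116
Total = 0.00318. Share from v = 0.00116/0.00318 = 0.363.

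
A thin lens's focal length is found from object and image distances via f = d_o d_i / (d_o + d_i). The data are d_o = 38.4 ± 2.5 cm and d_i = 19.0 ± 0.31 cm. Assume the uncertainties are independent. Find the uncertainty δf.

0.307 cm

∂f/∂d_o = (d_i/(d_o+d_i))² = 0.110;  ∂f/∂d_i = (d_o/(d_o+d_i))² = 0.448
δf = √((∂f/∂d_o · δd_o)² + (∂f/∂d_i · δd_i)²) = √(0.0750 + 0.0192) = 0.307 cm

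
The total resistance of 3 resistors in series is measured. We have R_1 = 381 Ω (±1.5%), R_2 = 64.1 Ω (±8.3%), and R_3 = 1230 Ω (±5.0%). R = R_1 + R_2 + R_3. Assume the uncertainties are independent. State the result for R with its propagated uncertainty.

Absolute uncertainties add in quadrature for a linear combination:
  (δR_1)² = 32.7;  (δR_2)² = 28.3;  (δR_3)² = 3780
δR = √(3840) = 62.0 Ω
R = 1680 Ω.

1680 ± 62.0 Ω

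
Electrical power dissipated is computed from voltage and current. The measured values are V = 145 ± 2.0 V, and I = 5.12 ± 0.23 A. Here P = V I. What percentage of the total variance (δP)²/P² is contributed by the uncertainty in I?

91.4%

(δP/P)² = (1·δV/V)² + (1·δI/I)²
  V term: (1×0.0138)² = 0.000190
  I term: (1×0.0449)² = 0.00202
Total = 0.00221. Share from I = 0.00202/0.00221 = 0.914.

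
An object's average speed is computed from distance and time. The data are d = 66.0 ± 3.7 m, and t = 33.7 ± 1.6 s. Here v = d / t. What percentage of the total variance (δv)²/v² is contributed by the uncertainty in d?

(δv/v)² = (1·δd/d)² + (-1·δt/t)²
  d term: (1×0.0561)² = 0.00314
  t term: (-1×0.0475)² = 0.00225
Total = 0.00540. Share from d = 0.00314/0.00540 = 0.582.

58.2%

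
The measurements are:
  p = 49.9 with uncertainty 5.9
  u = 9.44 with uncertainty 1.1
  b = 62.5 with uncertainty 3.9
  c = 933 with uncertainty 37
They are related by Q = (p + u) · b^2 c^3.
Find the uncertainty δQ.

3.76e+13

Let w = p + u = 59.3. δw = √(δp² + δu²) = √(34.8 + 1.21) = 6.00, so δw/w = 0.101.
Q is then a monomial in w, b, c:
δQ/Q = √((δw/w)² + (2·δb/b)² + (3·δc/c)²) = √(0.0102 + 0.0156 + 0.0142) = 0.200
Q = 1.88e+14, so δQ = 0.200 × 1.88e+14 = 3.76e+13.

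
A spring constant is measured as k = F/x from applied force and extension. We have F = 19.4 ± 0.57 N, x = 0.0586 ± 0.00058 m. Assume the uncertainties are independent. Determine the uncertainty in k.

For a monomial k ∝ F, x^-1, fractional errors add in quadrature:
  (1·δF/F)² = (1×0.0294)² = 0.000863;  (-1·δx/x)² = (-1×0.00990)² = 9.8e-05
δk/k = √(0.000961) = 0.0310
k = 331 N/m, so δk = 0.0310 × 331 = 10.3 N/m.

10.3 N/m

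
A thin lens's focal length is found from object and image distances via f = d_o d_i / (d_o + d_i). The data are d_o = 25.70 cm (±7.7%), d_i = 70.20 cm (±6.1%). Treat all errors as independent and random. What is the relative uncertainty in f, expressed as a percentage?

∂f/∂d_o = (d_i/(d_o+d_i))² = 0.536;  ∂f/∂d_i = (d_o/(d_o+d_i))² = 0.0718
δf = √((∂f/∂d_o · δd_o)² + (∂f/∂d_i · δd_i)²) = √(1.12 + 0.0946) = 1.10 cm
f = 18.81 cm, so δf/f = 1.10/18.81 = 0.0587.

5.87%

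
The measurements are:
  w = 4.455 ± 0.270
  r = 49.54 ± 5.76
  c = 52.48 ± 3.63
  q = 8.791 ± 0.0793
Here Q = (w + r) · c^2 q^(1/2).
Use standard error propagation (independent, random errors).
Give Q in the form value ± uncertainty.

440900 ± 77100

Let u = w + r = 53.99. δu = √(δw² + δr²) = √(0.0729 + 33.2) = 5.77, so δu/u = 0.107.
Q is then a monomial in u, c, q:
δQ/Q = √((δu/u)² + (2·δc/c)² + (½·δq/q)²) = √(0.0114 + 0.0191 + 2.03e-05) = 0.175
Q = 440900, so δQ = 0.175 × 440900 = 77100.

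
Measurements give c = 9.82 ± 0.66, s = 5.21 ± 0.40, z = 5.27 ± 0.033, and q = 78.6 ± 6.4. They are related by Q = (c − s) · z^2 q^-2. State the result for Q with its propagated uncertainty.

0.0207 ± 0.00485

Let u = c − s = 4.61. δu = √(δc² + δs²) = √(0.436 + 0.160) = 0.772, so δu/u = 0.167.
Q is then a monomial in u, z, q:
δQ/Q = √((δu/u)² + (2·δz/z)² + (-2·δq/q)²) = √(0.0280 + 0.000157 + 0.0265) = 0.234
Q = 0.0207, so δQ = 0.234 × 0.0207 = 0.00485.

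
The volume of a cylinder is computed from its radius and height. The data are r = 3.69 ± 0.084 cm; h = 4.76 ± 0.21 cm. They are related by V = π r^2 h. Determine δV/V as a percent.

For a monomial V ∝ r^2, h, fractional errors add in quadrature:
  (2·δr/r)² = (2×0.0228)² = 0.00207;  (1·δh/h)² = (1×0.0441)² = 0.00195
δV/V = √(0.00402) = 0.0634

6.34%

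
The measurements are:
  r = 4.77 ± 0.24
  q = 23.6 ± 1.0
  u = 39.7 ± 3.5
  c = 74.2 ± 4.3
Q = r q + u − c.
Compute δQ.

9.25

Let p = r·q = 113. δp/p = √((1·δr/r)² + (1·δq/q)²) = √(0.00253 + 0.00180) = 0.0658, so δp = 7.40.
Q = p + u − c: δQ = √(δp² + δu² + δc²) = √(54.8 + 12.2 + 18.5) = 9.25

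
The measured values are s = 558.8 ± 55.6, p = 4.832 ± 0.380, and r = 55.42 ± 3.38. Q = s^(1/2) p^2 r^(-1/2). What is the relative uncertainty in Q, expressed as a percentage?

Each factor contributes (exponent × relative error)² to (δQ/Q)²:
  (½·δs/s)² = (0.5×0.0995)² = 0.00248;  (2·δp/p)² = (2×0.0786)² = 0.0247;  (−½·δr/r)² = (-0.5×0.0610)² = 0.000930
δQ/Q = √(0.0281) = 0.168

16.8%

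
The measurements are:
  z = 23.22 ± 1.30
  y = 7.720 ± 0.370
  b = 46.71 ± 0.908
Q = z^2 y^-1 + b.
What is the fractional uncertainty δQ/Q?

Let p = z^2·y^-1 = 69.84. δp/p = √((2·δz/z)² + (-1·δy/y)²) = √(0.0125 + 0.00230) = 0.122, so δp = 8.51.
Q = p + b: δQ = √(δp² + δb²) = √(72.4 + 0.824) = 8.55
Q = 116.6, so δQ/Q = 8.55/116.6 = 0.0734.

0.0734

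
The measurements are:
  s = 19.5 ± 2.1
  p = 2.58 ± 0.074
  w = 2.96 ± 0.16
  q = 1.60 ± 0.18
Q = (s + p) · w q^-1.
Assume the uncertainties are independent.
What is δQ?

Let u = s + p = 22.1. δu = √(δs² + δp²) = √(4.41 + 0.00548) = 2.10, so δu/u = 0.0952.
Q is then a monomial in u, w, q:
δQ/Q = √((δu/u)² + (1·δw/w)² + (-1·δq/q)²) = √(0.00906 + 0.00292 + 0.0127) = 0.157
Q = 40.8, so δQ = 0.157 × 40.8 = 6.41.

6.41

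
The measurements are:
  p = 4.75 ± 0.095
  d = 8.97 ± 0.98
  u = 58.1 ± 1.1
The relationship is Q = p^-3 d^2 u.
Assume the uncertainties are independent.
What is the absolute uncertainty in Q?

Each factor contributes (exponent × relative error)² to (δQ/Q)²:
  (-3·δp/p)² = (-3×0.0200)² = 0.00360;  (2·δd/d)² = (2×0.109)² = 0.0477;  (1·δu/u)² = (1×0.0189)² = 0.000358
δQ/Q = √(0.0517) = 0.227
Q = 43.6, so δQ = 0.227 × 43.6 = 9.92.

9.92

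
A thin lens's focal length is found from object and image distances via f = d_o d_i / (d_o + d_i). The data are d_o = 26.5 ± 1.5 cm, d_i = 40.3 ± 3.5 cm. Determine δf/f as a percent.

∂f/∂d_o = (d_i/(d_o+d_i))² = 0.364;  ∂f/∂d_i = (d_o/(d_o+d_i))² = 0.157
δf = √((∂f/∂d_o · δd_o)² + (∂f/∂d_i · δd_i)²) = √(0.298 + 0.303) = 0.776 cm
f = 16.0 cm, so δf/f = 0.776/16.0 = 0.0485.

4.85%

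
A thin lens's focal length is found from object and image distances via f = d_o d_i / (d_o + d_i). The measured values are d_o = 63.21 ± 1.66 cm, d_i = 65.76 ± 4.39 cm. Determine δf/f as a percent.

∂f/∂d_o = (d_i/(d_o+d_i))² = 0.260;  ∂f/∂d_i = (d_o/(d_o+d_i))² = 0.240
δf = √((∂f/∂d_o · δd_o)² + (∂f/∂d_i · δd_i)²) = √(0.186 + 1.11) = 1.14 cm
f = 32.23 cm, so δf/f = 1.14/32.23 = 0.0354.

3.54%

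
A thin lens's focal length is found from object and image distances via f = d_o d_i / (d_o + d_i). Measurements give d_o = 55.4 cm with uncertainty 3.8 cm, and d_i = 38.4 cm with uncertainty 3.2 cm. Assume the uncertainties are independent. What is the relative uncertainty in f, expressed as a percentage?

5.67%

∂f/∂d_o = (d_i/(d_o+d_i))² = 0.168;  ∂f/∂d_i = (d_o/(d_o+d_i))² = 0.349
δf = √((∂f/∂d_o · δd_o)² + (∂f/∂d_i · δd_i)²) = √(0.406 + 1.25) = 1.29 cm
f = 22.7 cm, so δf/f = 1.29/22.7 = 0.0567.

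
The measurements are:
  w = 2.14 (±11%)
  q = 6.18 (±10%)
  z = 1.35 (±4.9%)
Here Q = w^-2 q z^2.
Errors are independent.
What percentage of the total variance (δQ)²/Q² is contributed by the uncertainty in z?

(δQ/Q)² = (-2·δw/w)² + (1·δq/q)² + (2·δz/z)²
  w term: (-2×0.110)² = 0.0484
  q term: (1×0.100)² = 0.0100
  z term: (2×0.0490)² = 0.00960
Total = 0.0680. Share from z = 0.00960/0.0680 = 0.141.

14.1%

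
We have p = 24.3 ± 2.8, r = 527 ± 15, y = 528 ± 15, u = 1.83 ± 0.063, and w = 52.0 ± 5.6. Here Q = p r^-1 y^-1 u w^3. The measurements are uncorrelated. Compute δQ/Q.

Products/powers → add relative errors in quadrature, weighted by exponent:
  (1·δp/p)² = (1×0.115)² = 0.0133;  (-1·δr/r)² = (-1×0.0285)² = 0.000810;  (-1·δy/y)² = (-1×0.0284)² = 0.000807;  (1·δu/u)² = (1×0.0344)² = 0.00119;  (3·δw/w)² = (3×0.108)² = 0.104
δQ/Q = √(0.120) = 0.347

0.347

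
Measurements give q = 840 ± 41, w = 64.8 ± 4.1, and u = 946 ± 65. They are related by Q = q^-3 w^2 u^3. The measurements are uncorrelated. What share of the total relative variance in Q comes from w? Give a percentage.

20.0%

(δQ/Q)² = (-3·δq/q)² + (2·δw/w)² + (3·δu/u)²
  q term: (-3×0.0488)² = 0.0214
  w term: (2×0.0633)² = 0.0160
  u term: (3×0.0687)² = 0.0425
Total = 0.0799. Share from w = 0.0160/0.0799 = 0.200.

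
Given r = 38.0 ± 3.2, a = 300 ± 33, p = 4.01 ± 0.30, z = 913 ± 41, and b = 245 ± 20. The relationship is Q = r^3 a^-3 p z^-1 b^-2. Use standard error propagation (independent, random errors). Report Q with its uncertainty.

(1.49 ± 0.677) × 10^-10

Since Q is a product/quotient, work with relative uncertainties:
  (3·δr/r)² = (3×0.0842)² = 0.0638;  (-3·δa/a)² = (-3×0.110)² = 0.109;  (1·δp/p)² = (1×0.0748)² = 0.00560;  (-1·δz/z)² = (-1×0.0449)² = 0.00202;  (-2·δb/b)² = (-2×0.0816)² = 0.0267
δQ/Q = √(0.207) = 0.455
Q = 1.49e-10, so δQ = 0.455 × 1.49e-10 = 6.77e-11.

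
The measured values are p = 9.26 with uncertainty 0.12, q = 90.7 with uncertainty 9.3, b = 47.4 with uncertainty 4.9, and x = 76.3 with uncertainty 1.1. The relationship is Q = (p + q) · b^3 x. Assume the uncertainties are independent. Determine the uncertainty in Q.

2.63e+08

Let u = p + q = 100.0. δu = √(δp² + δq²) = √(0.0144 + 86.5) = 9.30, so δu/u = 0.0930.
Q is then a monomial in u, b, x:
δQ/Q = √((δu/u)² + (3·δb/b)² + (1·δx/x)²) = √(0.00866 + 0.0962 + 0.000208) = 0.324
Q = 8.12e+08, so δQ = 0.324 × 8.12e+08 = 2.63e+08.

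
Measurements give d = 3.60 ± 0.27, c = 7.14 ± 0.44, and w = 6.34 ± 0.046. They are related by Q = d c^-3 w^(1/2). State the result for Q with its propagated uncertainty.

For a monomial Q ∝ d, c^-3, w^(1/2), fractional errors add in quadrature:
  (1·δd/d)² = (1×0.0750)² = 0.00562;  (-3·δc/c)² = (-3×0.0616)² = 0.0342;  (½·δw/w)² = (0.5×0.00726)² = 1.32e-05
δQ/Q = √(0.0398) = 0.200
Q = 0.0249, so δQ = 0.200 × 0.0249 = 0.00497.

0.0249 ± 0.00497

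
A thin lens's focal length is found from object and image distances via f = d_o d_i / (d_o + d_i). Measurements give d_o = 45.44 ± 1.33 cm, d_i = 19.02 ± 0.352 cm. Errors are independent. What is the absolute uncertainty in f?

∂f/∂d_o = (d_i/(d_o+d_i))² = 0.0871;  ∂f/∂d_i = (d_o/(d_o+d_i))² = 0.497
δf = √((∂f/∂d_o · δd_o)² + (∂f/∂d_i · δd_i)²) = √(0.0134 + 0.0306) = 0.210 cm

0.210 cm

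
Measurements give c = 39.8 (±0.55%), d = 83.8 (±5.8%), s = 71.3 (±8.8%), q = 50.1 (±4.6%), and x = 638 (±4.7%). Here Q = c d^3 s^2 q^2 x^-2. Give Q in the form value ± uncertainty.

(7.34 ± 2.06) × 10^8

Products/powers → add relative errors in quadrature, weighted by exponent:
  (1·δc/c)² = (1×0.00550)² = 3.03e-05;  (3·δd/d)² = (3×0.0580)² = 0.0303;  (2·δs/s)² = (2×0.0880)² = 0.0310;  (2·δq/q)² = (2×0.0460)² = 0.00846;  (-2·δx/x)² = (-2×0.0470)² = 0.00884
δQ/Q = √(0.0786) = 0.280
Q = 7.34e+08, so δQ = 0.280 × 7.34e+08 = 2.06e+08.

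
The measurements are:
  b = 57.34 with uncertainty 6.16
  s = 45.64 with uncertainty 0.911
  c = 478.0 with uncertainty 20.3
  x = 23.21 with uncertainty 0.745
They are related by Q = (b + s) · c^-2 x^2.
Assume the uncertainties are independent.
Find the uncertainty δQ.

0.0297

Let u = b + s = 103.0. δu = √(δb² + δs²) = √(37.9 + 0.830) = 6.23, so δu/u = 0.0605.
Q is then a monomial in u, c, x:
δQ/Q = √((δu/u)² + (-2·δc/c)² + (2·δx/x)²) = √(0.00366 + 0.00721 + 0.00412) = 0.122
Q = 0.2428, so δQ = 0.122 × 0.2428 = 0.0297.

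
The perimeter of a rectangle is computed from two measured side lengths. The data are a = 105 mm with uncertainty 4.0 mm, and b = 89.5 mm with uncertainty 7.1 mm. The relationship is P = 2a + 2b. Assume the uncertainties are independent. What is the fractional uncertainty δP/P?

0.0419

For a sum/difference, combine absolute errors in quadrature:
  (2·δa)² = 64.0;  (2·δb)² = 202
δP = √(266) = 16.3 mm
P = 389 mm, so δP/P = 16.3/389 = 0.0419.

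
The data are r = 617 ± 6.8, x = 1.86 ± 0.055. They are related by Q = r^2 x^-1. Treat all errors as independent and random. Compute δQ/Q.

0.0369

For a monomial Q ∝ r^2, x^-1, fractional errors add in quadrature:
  (2·δr/r)² = (2×0.0110)² = 0.000486;  (-1·δx/x)² = (-1×0.0296)² = 0.000874
δQ/Q = √(0.00136) = 0.0369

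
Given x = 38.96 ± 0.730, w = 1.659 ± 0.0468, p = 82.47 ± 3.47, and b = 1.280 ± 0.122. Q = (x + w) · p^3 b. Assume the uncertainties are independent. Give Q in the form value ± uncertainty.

(2.916 ± 0.464) × 10^7

Let u = x + w = 40.62. δu = √(δx² + δw²) = √(0.533 + 0.00219) = 0.731, so δu/u = 0.0180.
Q is then a monomial in u, p, b:
δQ/Q = √((δu/u)² + (3·δp/p)² + (1·δb/b)²) = √(0.000324 + 0.0159 + 0.00908) = 0.159
Q = 2.916e+07, so δQ = 0.159 × 2.916e+07 = 4.64e+06.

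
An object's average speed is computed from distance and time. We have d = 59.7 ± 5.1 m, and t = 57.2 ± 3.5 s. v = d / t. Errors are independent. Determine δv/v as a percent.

10.5%

Each factor contributes (exponent × relative error)² to (δv/v)²:
  (1·δd/d)² = (1×0.0854)² = 0.00730;  (-1·δt/t)² = (-1×0.0612)² = 0.00374
δv/v = √(0.0110) = 0.105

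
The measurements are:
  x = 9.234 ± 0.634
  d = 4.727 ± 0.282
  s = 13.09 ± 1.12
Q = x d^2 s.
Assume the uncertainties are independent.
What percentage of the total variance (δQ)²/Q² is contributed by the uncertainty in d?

54.2%

(δQ/Q)² = (1·δx/x)² + (2·δd/d)² + (1·δs/s)²
  x term: (1×0.0687)² = 0.00471
  d term: (2×0.0597)² = 0.0142
  s term: (1×0.0856)² = 0.00732
Total = 0.0263. Share from d = 0.0142/0.0263 = 0.542.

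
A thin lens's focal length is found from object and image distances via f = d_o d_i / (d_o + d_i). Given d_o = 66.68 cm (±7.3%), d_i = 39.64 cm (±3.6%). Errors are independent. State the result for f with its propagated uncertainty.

24.86 ± 0.879 cm

∂f/∂d_o = (d_i/(d_o+d_i))² = 0.139;  ∂f/∂d_i = (d_o/(d_o+d_i))² = 0.393
δf = √((∂f/∂d_o · δd_o)² + (∂f/∂d_i · δd_i)²) = √(0.458 + 0.315) = 0.879 cm
f = 24.86 cm.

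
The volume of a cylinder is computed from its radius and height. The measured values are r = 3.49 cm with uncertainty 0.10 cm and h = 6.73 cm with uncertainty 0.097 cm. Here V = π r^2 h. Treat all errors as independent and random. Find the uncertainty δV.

15.2 cm^3

V is a product of powers, so relative uncertainties combine in quadrature:
  (2·δr/r)² = (2×0.0287)² = 0.00328;  (1·δh/h)² = (1×0.0144)² = 0.000208
δV/V = √(0.00349) = 0.0591
V = 258 cm^3, so δV = 0.0591 × 258 = 15.2 cm^3.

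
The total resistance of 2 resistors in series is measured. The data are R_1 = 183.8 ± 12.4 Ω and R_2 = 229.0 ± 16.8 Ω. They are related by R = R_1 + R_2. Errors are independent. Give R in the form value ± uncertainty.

Each term contributes (cᵢ δxᵢ)² to (δR)²:
  (δR_1)² = 154;  (δR_2)² = 282
δR = √(436) = 20.9 Ω
R = 412.8 Ω.

412.8 ± 20.9 Ω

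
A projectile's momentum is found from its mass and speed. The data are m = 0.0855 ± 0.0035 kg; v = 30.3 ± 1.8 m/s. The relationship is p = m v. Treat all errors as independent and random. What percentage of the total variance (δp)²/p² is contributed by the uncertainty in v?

(δp/p)² = (1·δm/m)² + (1·δv/v)²
  m term: (1×0.0409)² = 0.00168
  v term: (1×0.0594)² = 0.00353
Total = 0.00520. Share from v = 0.00353/0.00520 = 0.678.

67.8%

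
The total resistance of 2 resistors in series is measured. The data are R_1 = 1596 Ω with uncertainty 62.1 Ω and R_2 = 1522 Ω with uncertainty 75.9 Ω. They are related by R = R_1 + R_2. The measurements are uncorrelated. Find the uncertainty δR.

98.1 Ω

Each term contributes (cᵢ δxᵢ)² to (δR)²:
  (δR_1)² = 3860;  (δR_2)² = 5760
δR = √(9620) = 98.1 Ω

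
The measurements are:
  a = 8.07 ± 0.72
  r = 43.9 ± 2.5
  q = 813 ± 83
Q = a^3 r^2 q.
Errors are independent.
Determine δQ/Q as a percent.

Since Q is a product/quotient, work with relative uncertainties:
  (3·δa/a)² = (3×0.0892)² = 0.0716;  (2·δr/r)² = (2×0.0569)² = 0.0130;  (1·δq/q)² = (1×0.102)² = 0.0104
δQ/Q = √(0.0950) = 0.308

30.8%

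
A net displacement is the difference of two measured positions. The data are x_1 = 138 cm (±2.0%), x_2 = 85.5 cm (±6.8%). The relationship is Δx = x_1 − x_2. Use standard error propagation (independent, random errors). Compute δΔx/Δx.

0.123

For a sum/difference, combine absolute errors in quadrature:
  (δx_1)² = 7.62;  (δx_2)² = 33.8
δΔx = √(41.4) = 6.44 cm
Δx = 52.5 cm, so δΔx/Δx = 6.44/52.5 = 0.123.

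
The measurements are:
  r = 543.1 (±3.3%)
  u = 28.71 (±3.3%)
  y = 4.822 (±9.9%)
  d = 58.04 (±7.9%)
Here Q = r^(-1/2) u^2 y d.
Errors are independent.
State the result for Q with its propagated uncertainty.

Each factor contributes (exponent × relative error)² to (δQ/Q)²:
  (−½·δr/r)² = (-0.5×0.0330)² = 0.000272;  (2·δu/u)² = (2×0.0330)² = 0.00436;  (1·δy/y)² = (1×0.0990)² = 0.00980;  (1·δd/d)² = (1×0.0790)² = 0.00624
δQ/Q = √(0.0207) = 0.144
Q = 9899, so δQ = 0.144 × 9899 = 1420.

9899 ± 1420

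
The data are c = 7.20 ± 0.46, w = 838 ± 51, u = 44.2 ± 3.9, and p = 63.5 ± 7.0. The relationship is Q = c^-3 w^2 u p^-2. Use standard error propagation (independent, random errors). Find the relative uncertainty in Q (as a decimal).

Relative error in a monomial: (δQ/Q)² = Σ (nᵢ · δxᵢ/xᵢ)².
  (-3·δc/c)² = (-3×0.0639)² = 0.0367;  (2·δw/w)² = (2×0.0609)² = 0.0148;  (1·δu/u)² = (1×0.0882)² = 0.00779;  (-2·δp/p)² = (-2×0.110)² = 0.0486
δQ/Q = √(0.108) = 0.329

0.329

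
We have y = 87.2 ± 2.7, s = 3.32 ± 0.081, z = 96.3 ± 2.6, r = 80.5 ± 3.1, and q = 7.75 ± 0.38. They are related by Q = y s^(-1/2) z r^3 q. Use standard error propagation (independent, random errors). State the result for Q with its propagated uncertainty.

(1.86 ± 0.247) × 10^10

Relative error in a monomial: (δQ/Q)² = Σ (nᵢ · δxᵢ/xᵢ)².
  (1·δy/y)² = (1×0.0310)² = 0.000959;  (−½·δs/s)² = (-0.5×0.0244)² = 0.000149;  (1·δz/z)² = (1×0.0270)² = 0.000729;  (3·δr/r)² = (3×0.0385)² = 0.0133;  (1·δq/q)² = (1×0.0490)² = 0.00240
δQ/Q = √(0.0176) = 0.133
Q = 1.86e+10, so δQ = 0.133 × 1.86e+10 = 2.47e+09.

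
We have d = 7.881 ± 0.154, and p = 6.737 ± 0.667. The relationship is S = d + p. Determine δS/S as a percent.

Absolute uncertainties add in quadrature for a linear combination:
  (δd)² = 0.0237;  (δp)² = 0.445
δS = √(0.469) = 0.685
S = 14.62, so δS/S = 0.685/14.62 = 0.0468.

4.68%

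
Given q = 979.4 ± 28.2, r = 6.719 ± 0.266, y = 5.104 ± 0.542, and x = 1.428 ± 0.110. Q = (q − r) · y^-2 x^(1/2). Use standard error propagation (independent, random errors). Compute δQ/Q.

0.218

Let u = q − r = 972.7. δu = √(δq² + δr²) = √(795 + 0.0708) = 28.2, so δu/u = 0.0290.
Q is then a monomial in u, y, x:
δQ/Q = √((δu/u)² + (-2·δy/y)² + (½·δx/x)²) = √(0.000841 + 0.0451 + 0.00148) = 0.218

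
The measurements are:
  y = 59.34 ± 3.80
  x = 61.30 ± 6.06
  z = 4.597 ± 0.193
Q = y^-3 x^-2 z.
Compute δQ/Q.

Products/powers → add relative errors in quadrature, weighted by exponent:
  (-3·δy/y)² = (-3×0.0640)² = 0.0369;  (-2·δx/x)² = (-2×0.0989)² = 0.0391;  (1·δz/z)² = (1×0.0420)² = 0.00176
δQ/Q = √(0.0778) = 0.279

0.279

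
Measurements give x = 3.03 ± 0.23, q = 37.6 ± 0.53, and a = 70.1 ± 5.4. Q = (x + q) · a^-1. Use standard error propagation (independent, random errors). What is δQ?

Let u = x + q = 40.6. δu = √(δx² + δq²) = √(0.0529 + 0.281) = 0.578, so δu/u = 0.0142.
Q is then a monomial in u, a:
δQ/Q = √((δu/u)² + (-1·δa/a)²) = √(0.000202 + 0.00593) = 0.0783
Q = 0.580, so δQ = 0.0783 × 0.580 = 0.0454.

0.0454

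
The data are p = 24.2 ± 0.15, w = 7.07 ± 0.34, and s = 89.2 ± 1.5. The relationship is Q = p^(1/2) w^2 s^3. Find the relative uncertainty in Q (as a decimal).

0.109

Relative error in a monomial: (δQ/Q)² = Σ (nᵢ · δxᵢ/xᵢ)².
  (½·δp/p)² = (0.5×0.00620)² = 9.6e-06;  (2·δw/w)² = (2×0.0481)² = 0.00925;  (3·δs/s)² = (3×0.0168)² = 0.00255
δQ/Q = √(0.0118) = 0.109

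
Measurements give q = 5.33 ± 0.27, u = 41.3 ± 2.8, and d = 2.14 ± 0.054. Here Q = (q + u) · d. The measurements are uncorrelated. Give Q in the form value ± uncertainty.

Let w = q + u = 46.6. δw = √(δq² + δu²) = √(0.0729 + 7.84) = 2.81, so δw/w = 0.0603.
Q is then a monomial in w, d:
δQ/Q = √((δw/w)² + (1·δd/d)²) = √(0.00364 + 0.000637) = 0.0654
Q = 99.8, so δQ = 0.0654 × 99.8 = 6.53.

99.8 ± 6.53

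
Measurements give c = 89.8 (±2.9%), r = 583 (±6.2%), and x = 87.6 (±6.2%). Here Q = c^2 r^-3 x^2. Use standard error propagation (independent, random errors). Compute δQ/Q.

Each factor contributes (exponent × relative error)² to (δQ/Q)²:
  (2·δc/c)² = (2×0.0290)² = 0.00336;  (-3·δr/r)² = (-3×0.0620)² = 0.0346;  (2·δx/x)² = (2×0.0620)² = 0.0154
δQ/Q = √(0.0533) = 0.231

0.231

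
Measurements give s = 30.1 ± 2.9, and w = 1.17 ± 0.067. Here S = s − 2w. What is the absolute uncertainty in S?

Absolute uncertainties add in quadrature for a linear combination:
  (δs)² = 8.41;  (2·δw)² = 0.0180
δS = √(8.43) = 2.90

2.90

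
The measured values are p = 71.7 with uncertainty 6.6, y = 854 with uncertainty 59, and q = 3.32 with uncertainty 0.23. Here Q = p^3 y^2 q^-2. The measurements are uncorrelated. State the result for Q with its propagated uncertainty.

Products/powers → add relative errors in quadrature, weighted by exponent:
  (3·δp/p)² = (3×0.0921)² = 0.0763;  (2·δy/y)² = (2×0.0691)² = 0.0191;  (-2·δq/q)² = (-2×0.0693)² = 0.0192
δQ/Q = √(0.115) = 0.338
Q = 2.44e+10, so δQ = 0.338 × 2.44e+10 = 8.25e+09.

(2.44 ± 0.825) × 10^10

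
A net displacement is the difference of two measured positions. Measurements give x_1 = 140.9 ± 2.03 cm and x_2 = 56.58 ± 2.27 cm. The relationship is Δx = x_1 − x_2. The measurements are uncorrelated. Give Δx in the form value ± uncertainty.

84.32 ± 3.05 cm

Each term contributes (cᵢ δxᵢ)² to (δΔx)²:
  (δx_1)² = 4.12;  (δx_2)² = 5.15
δΔx = √(9.27) = 3.05 cm
Δx = 84.32 cm.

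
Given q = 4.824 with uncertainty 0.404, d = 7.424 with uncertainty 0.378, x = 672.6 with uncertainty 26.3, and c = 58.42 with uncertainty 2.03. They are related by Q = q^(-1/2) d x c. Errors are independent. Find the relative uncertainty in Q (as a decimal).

Since Q is a product/quotient, work with relative uncertainties:
  (−½·δq/q)² = (-0.5×0.0837)² = 0.00175;  (1·δd/d)² = (1×0.0509)² = 0.00259;  (1·δx/x)² = (1×0.0391)² = 0.00153;  (1·δc/c)² = (1×0.0347)² = 0.00121
δQ/Q = √(0.00708) = 0.0842

0.0842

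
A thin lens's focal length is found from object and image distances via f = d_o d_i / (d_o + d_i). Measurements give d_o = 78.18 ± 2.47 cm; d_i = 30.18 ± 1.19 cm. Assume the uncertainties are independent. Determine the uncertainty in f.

∂f/∂d_o = (d_i/(d_o+d_i))² = 0.0776;  ∂f/∂d_i = (d_o/(d_o+d_i))² = 0.521
δf = √((∂f/∂d_o · δd_o)² + (∂f/∂d_i · δd_i)²) = √(0.0367 + 0.384) = 0.648 cm

0.648 cm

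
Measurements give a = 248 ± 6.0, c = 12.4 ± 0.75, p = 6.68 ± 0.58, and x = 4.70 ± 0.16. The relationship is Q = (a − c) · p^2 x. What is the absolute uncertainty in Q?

8840

Let u = a − c = 236. δu = √(δa² + δc²) = √(36.0 + 0.562) = 6.05, so δu/u = 0.0257.
Q is then a monomial in u, p, x:
δQ/Q = √((δu/u)² + (2·δp/p)² + (1·δx/x)²) = √(0.000659 + 0.0302 + 0.00116) = 0.179
Q = 49400, so δQ = 0.179 × 49400 = 8840.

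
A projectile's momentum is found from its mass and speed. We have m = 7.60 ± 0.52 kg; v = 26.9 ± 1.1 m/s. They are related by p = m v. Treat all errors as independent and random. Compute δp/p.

0.0797

Relative error in a monomial: (δp/p)² = Σ (nᵢ · δxᵢ/xᵢ)².
  (1·δm/m)² = (1×0.0684)² = 0.00468;  (1·δv/v)² = (1×0.0409)² = 0.00167
δp/p = √(0.00635) = 0.0797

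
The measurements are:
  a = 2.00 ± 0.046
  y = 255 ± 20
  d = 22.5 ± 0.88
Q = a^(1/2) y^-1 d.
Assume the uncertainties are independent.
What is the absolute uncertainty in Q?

For a monomial Q ∝ a^(1/2), y^-1, d, fractional errors add in quadrature:
  (½·δa/a)² = (0.5×0.0230)² = 0.000132;  (-1·δy/y)² = (-1×0.0784)² = 0.00615;  (1·δd/d)² = (1×0.0391)² = 0.00153
δQ/Q = √(0.00781) = 0.0884
Q = 0.125, so δQ = 0.0884 × 0.125 = 0.0110.

0.0110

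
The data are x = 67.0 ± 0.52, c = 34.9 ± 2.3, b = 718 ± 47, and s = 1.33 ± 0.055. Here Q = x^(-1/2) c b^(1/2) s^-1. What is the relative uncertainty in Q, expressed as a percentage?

Q is a product of powers, so relative uncertainties combine in quadrature:
  (−½·δx/x)² = (-0.5×0.00776)² = 1.51e-05;  (1·δc/c)² = (1×0.0659)² = 0.00434;  (½·δb/b)² = (0.5×0.0655)² = 0.00107;  (-1·δs/s)² = (-1×0.0414)² = 0.00171
δQ/Q = √(0.00714) = 0.0845

8.45%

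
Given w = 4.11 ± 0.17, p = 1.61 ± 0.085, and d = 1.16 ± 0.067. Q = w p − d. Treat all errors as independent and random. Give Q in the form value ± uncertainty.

Let h = w·p = 6.62. δh/h = √((1·δw/w)² + (1·δp/p)²) = √(0.00171 + 0.00279) = 0.0671, so δh = 0.444.
Q = h − d: δQ = √(δh² + δd²) = √(0.197 + 0.00449) = 0.449
Q = 5.46.

5.46 ± 0.449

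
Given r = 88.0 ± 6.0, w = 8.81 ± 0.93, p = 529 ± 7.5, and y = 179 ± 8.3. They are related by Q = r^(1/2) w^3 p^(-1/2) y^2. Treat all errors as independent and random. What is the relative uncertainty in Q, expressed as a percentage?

33.2%

For a monomial Q ∝ r^(1/2), w^3, p^(-1/2), y^2, fractional errors add in quadrature:
  (½·δr/r)² = (0.5×0.0682)² = 0.00116;  (3·δw/w)² = (3×0.106)² = 0.100;  (−½·δp/p)² = (-0.5×0.0142)² = 5.03e-05;  (2·δy/y)² = (2×0.0464)² = 0.00860
δQ/Q = √(0.110) = 0.332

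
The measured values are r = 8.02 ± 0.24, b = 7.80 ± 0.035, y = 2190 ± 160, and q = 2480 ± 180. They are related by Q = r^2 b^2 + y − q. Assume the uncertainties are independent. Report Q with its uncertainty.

3620 ± 338

Let p = r^2·b^2 = 3910. δp/p = √((2·δr/r)² + (2·δb/b)²) = √(0.00358 + 8.05e-05) = 0.0605, so δp = 237.
Q = p + y − q: δQ = √(δp² + δy² + δq²) = √(56100 + 25600 + 32400) = 338
Q = 3620.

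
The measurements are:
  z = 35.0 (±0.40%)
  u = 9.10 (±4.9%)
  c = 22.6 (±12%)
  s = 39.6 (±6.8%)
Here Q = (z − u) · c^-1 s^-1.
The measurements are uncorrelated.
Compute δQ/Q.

Let w = z − u = 25.9. δw = √(δz² + δu²) = √(0.0196 + 0.199) = 0.467, so δw/w = 0.0180.
Q is then a monomial in w, c, s:
δQ/Q = √((δw/w)² + (-1·δc/c)² + (-1·δs/s)²) = √(0.000326 + 0.0144 + 0.00462) = 0.139

0.139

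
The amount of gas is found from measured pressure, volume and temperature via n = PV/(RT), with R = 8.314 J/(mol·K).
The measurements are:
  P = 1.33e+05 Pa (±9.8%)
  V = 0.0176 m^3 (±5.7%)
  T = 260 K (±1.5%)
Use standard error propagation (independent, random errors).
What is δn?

For a monomial n ∝ P, V, T^-1, fractional errors add in quadrature:
  (1·δP/P)² = (1×0.0980)² = 0.00960;  (1·δV/V)² = (1×0.0570)² = 0.00325;  (-1·δT/T)² = (-1×0.0150)² = 0.000225
δn/n = √(0.0131) = 0.114
n = 1.08 mol, so δn = 0.114 × 1.08 = 0.124 mol.

0.124 mol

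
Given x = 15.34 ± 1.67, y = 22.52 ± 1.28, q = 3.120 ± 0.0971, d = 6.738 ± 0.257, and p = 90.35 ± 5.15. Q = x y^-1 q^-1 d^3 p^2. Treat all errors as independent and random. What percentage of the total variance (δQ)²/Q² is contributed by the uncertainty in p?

(δQ/Q)² = (1·δx/x)² + (-1·δy/y)² + (-1·δq/q)² + (3·δd/d)² + (2·δp/p)²
  x term: (1×0.109)² = 0.0119
  y term: (-1×0.0568)² = 0.00323
  q term: (-1×0.0311)² = 0.000969
  d term: (3×0.0381)² = 0.0131
  p term: (2×0.0570)² = 0.0130
Total = 0.0421. Share from p = 0.0130/0.0421 = 0.308.

30.8%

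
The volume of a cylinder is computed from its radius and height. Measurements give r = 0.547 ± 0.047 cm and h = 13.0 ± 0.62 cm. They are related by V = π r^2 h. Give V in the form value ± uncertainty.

Relative error in a monomial: (δV/V)² = Σ (nᵢ · δxᵢ/xᵢ)².
  (2·δr/r)² = (2×0.0859)² = 0.0295;  (1·δh/h)² = (1×0.0477)² = 0.00227
δV/V = √(0.0318) = 0.178
V = 12.2 cm^3, so δV = 0.178 × 12.2 = 2.18 cm^3.

12.2 ± 2.18 cm^3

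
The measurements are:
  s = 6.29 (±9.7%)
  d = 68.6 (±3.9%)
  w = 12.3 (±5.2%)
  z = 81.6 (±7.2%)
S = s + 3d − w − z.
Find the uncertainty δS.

S is a linear combination, so absolute uncertainties add in quadrature:
  (δs)² = 0.372;  (3·δd)² = 64.4;  (δw)² = 0.409;  (δz)² = 34.5
δS = √(99.7) = 9.99

9.99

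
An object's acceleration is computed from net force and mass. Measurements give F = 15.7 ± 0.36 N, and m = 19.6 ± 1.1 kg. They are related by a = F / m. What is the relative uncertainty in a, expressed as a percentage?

a is a product of powers, so relative uncertainties combine in quadrature:
  (1·δF/F)² = (1×0.0229)² = 0.000526;  (-1·δm/m)² = (-1×0.0561)² = 0.00315
δa/a = √(0.00368) = 0.0606

6.06%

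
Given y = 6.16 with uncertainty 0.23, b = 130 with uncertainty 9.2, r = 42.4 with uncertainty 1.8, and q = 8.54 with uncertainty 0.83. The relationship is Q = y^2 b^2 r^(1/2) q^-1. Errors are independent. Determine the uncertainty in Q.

Each factor contributes (exponent × relative error)² to (δQ/Q)²:
  (2·δy/y)² = (2×0.0373)² = 0.00558;  (2·δb/b)² = (2×0.0708)² = 0.0200;  (½·δr/r)² = (0.5×0.0425)² = 0.000451;  (-1·δq/q)² = (-1×0.0972)² = 0.00945
δQ/Q = √(0.0355) = 0.188
Q = 4.89e+05, so δQ = 0.188 × 4.89e+05 = 92100.

92100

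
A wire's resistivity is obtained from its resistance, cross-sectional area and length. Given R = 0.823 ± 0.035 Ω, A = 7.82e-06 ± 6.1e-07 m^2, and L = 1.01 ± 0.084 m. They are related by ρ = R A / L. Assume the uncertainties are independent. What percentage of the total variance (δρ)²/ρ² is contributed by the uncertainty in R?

12.2%

(δρ/ρ)² = (1·δR/R)² + (1·δA/A)² + (-1·δL/L)²
  R term: (1×0.0425)² = 0.00181
  A term: (1×0.0780)² = 0.00608
  L term: (-1×0.0832)² = 0.00692
Total = 0.0148. Share from R = 0.00181/0.0148 = 0.122.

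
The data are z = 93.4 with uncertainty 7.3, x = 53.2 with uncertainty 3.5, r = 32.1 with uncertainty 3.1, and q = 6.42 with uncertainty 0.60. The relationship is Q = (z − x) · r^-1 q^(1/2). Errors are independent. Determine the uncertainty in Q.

0.724

Let u = z − x = 40.2. δu = √(δz² + δx²) = √(53.3 + 12.2) = 8.10, so δu/u = 0.201.
Q is then a monomial in u, r, q:
δQ/Q = √((δu/u)² + (-1·δr/r)² + (½·δq/q)²) = √(0.0406 + 0.00933 + 0.00218) = 0.228
Q = 3.17, so δQ = 0.228 × 3.17 = 0.724.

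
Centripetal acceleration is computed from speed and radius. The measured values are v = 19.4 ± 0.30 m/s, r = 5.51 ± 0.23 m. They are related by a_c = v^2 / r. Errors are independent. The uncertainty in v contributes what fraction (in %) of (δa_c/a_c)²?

35.4%

(δa_c/a_c)² = (2·δv/v)² + (-1·δr/r)²
  v term: (2×0.0155)² = 0.000957
  r term: (-1×0.0417)² = 0.00174
Total = 0.00270. Share from v = 0.000957/0.00270 = 0.354.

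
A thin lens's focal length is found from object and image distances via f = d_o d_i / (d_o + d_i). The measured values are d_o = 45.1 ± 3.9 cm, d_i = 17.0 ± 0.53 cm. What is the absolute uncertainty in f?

∂f/∂d_o = (d_i/(d_o+d_i))² = 0.0749;  ∂f/∂d_i = (d_o/(d_o+d_i))² = 0.527
δf = √((∂f/∂d_o · δd_o)² + (∂f/∂d_i · δd_i)²) = √(0.0854 + 0.0781) = 0.404 cm

0.404 cm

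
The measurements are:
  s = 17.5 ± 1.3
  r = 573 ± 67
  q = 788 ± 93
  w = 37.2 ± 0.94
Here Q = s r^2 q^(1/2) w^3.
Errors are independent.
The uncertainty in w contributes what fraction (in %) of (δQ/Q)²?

8.28%

(δQ/Q)² = (1·δs/s)² + (2·δr/r)² + (½·δq/q)² + (3·δw/w)²
  s term: (1×0.0743)² = 0.00552
  r term: (2×0.117)² = 0.0547
  q term: (0.5×0.118)² = 0.00348
  w term: (3×0.0253)² = 0.00575
Total = 0.0694. Share from w = 0.00575/0.0694 = 0.0828.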